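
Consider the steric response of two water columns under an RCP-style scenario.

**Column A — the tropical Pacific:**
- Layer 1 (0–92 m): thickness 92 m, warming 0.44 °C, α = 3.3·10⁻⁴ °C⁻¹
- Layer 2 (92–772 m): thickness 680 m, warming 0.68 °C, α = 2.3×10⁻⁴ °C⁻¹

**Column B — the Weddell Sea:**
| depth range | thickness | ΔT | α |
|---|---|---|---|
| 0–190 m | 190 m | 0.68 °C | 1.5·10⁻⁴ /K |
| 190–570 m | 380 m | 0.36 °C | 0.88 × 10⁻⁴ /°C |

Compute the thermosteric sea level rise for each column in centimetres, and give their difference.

A Layer 1: 3.3×10⁻⁴ × 92 × 0.44 = 0.0133584 m
A 92–772 m: 2.3×10⁻⁴ × 0.68 × 680 = 0.106352 m
A total: 0.1197104 m
B 0–190 m: 0.68 × 1.5×10⁻⁴ × 190 = 0.01938 m
B 190–570 m: 0.88×10⁻⁴ × 380 × 0.36 = 0.0120384 m
B total: 0.0314184 m
Difference: 0.1197104 − 0.0314184 = 0.088292 m

A: 12 cm; B: 3.1 cm; difference 8.8 cm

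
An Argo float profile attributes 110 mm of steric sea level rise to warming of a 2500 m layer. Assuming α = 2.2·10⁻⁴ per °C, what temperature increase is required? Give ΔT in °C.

0.200 °C

ΔT = Δh/(αH) = 0.11 / (2.2×10⁻⁴ × 2500) = 0.2000 °C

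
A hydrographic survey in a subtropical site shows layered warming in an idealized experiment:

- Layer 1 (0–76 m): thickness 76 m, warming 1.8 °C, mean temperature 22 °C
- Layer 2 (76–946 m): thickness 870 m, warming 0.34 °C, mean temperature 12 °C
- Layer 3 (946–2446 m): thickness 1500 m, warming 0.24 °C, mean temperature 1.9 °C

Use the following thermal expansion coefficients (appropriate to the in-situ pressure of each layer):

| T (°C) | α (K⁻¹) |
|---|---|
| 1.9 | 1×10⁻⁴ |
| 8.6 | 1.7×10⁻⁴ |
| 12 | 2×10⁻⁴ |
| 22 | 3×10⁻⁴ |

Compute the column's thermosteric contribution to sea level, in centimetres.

Layer 1 at 22 °C → α = 3×10⁻⁴ K⁻¹
Layer 2 at 12 °C → α = 2×10⁻⁴ K⁻¹
Layer 3 at 1.9 °C → α = 1×10⁻⁴ K⁻¹
0–76 m: 1.8 × 76 × 3×10⁻⁴ = 0.04104 m
Layer 2: 870 × 0.34 × 2×10⁻⁴ = 0.05916 m
0.24 × 1500 × 1×10⁻⁴ = 0.03600 m
Δh = 0.04104 + 0.05916 + 0.03600 = 0.13620 m ≈ 14 cm

Δh ≈ 14 cm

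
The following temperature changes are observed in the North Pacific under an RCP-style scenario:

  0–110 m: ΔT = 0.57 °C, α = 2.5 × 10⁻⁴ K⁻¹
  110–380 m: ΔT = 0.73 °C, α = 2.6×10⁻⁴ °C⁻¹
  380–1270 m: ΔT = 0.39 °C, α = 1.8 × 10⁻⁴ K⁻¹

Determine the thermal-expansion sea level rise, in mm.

110 × 2.5×10⁻⁴ × 0.57 = 0.015675 m
110–380 m: 0.73 × 270 × 2.6×10⁻⁴ = 0.051246 m
0.39 × 890 × 1.8×10⁻⁴ = 0.062478 m
Δh = 0.015675 + 0.051246 + 0.062478 = 0.129399 m

about 130 mm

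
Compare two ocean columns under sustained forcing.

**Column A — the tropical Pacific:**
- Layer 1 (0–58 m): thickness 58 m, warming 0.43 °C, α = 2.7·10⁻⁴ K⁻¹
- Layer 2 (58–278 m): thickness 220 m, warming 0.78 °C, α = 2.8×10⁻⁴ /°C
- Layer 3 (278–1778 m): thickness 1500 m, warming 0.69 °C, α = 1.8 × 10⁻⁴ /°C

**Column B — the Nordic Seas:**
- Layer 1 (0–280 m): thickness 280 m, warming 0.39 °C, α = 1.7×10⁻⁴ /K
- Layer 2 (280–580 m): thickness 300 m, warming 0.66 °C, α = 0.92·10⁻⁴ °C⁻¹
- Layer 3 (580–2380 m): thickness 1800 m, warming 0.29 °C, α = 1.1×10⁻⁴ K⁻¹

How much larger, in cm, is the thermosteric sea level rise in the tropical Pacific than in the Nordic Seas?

14.7 cm

A 0–58 m: 0.43 × 58 × 2.7×10⁻⁴ = 0.0067338 m
A 2.8×10⁻⁴ × 0.78 × 220 = 0.048048 m
A 278–1778 m: 1500 × 1.8×10⁻⁴ × 0.69 = 0.18630 m
A total: 0.2410818 m
B Layer 1: 280 × 0.39 × 1.7×10⁻⁴ = 0.018564 m
B 0.92×10⁻⁴ × 300 × 0.66 = 0.018216 m
B 580–2380 m: 1.1×10⁻⁴ × 0.29 × 1800 = 0.05742 m
B total: 0.09420 m
Difference: 0.2410818 − 0.09420 = 0.1468818 m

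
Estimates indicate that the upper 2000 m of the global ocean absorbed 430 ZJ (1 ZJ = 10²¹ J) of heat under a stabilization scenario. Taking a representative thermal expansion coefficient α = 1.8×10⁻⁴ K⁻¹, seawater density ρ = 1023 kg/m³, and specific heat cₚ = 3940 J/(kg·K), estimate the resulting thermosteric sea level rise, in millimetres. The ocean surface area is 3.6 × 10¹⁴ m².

Per unit area: Q = 430×10²¹ / (3.6×10¹⁴) ≈ 1.194×10⁹ J/m²
Δh = αQ/(ρcₚ) = 1.8×10⁻⁴ × 1.194×10⁹ / (1023 × 3940) ≈ 0.053322 m

about 53.3 mm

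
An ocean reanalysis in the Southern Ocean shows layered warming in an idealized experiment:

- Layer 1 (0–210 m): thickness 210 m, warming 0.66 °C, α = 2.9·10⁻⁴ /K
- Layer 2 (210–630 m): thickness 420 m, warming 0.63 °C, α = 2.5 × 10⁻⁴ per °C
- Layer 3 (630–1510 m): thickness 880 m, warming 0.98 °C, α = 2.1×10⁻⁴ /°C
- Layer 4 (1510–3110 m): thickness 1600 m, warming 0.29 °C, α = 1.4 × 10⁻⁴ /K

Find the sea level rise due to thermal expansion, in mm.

350 mm of thermosteric rise

Layer 1: 2.9×10⁻⁴ × 0.66 × 210 = 0.040194 m
210–630 m: 2.5×10⁻⁴ × 420 × 0.63 = 0.06615 m
630–1510 m: 880 × 0.98 × 2.1×10⁻⁴ = 0.181104 m
Layer 4: 1600 × 1.4×10⁻⁴ × 0.29 = 0.06496 m
Δh = 0.040194 + 0.06615 + 0.181104 + 0.06496 = 0.352408 m ≈ 350 mm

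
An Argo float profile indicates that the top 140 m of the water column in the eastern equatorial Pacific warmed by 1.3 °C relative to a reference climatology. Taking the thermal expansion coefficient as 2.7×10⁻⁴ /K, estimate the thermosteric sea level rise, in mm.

Δh = αΔT·H = 2.7×10⁻⁴ × 1.3 × 140 = 0.04914 m

Δh = 49.1 mm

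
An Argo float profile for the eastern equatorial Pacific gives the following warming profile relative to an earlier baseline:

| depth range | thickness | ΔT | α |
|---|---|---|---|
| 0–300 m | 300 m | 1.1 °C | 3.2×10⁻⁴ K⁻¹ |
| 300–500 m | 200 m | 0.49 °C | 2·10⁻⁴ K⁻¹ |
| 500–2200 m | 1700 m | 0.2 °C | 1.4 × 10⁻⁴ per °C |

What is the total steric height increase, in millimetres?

173 mm of thermosteric rise

300 × 3.2×10⁻⁴ × 1.1 = 0.10560 m
2×10⁻⁴ × 200 × 0.49 = 0.01960 m
500–2200 m: 0.2 × 1.4×10⁻⁴ × 1700 = 0.04760 m
Δh = 0.10560 + 0.01960 + 0.04760 = 0.17280 m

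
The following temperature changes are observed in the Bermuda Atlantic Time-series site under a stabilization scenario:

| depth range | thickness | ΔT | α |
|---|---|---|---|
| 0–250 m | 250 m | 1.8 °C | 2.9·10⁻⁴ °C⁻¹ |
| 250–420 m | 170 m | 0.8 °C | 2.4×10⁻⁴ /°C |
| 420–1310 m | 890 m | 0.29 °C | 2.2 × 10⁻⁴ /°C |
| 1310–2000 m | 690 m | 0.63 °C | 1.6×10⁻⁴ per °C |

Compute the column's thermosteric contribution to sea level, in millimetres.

Layer 1: 1.8 × 2.9×10⁻⁴ × 250 = 0.13050 m
0.8 × 2.4×10⁻⁴ × 170 = 0.03264 m
420–1310 m: 0.29 × 890 × 2.2×10⁻⁴ = 0.056782 m
1310–2000 m: 1.6×10⁻⁴ × 0.63 × 690 = 0.069552 m
Δh = 0.13050 + 0.03264 + 0.056782 + 0.069552 = 0.289474 m

about 290 mm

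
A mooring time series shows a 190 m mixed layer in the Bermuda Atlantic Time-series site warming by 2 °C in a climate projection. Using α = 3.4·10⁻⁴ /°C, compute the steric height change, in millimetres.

Δh = αΔT·H = 3.4×10⁻⁴ × 2 × 190 = 0.12920 m

129 mm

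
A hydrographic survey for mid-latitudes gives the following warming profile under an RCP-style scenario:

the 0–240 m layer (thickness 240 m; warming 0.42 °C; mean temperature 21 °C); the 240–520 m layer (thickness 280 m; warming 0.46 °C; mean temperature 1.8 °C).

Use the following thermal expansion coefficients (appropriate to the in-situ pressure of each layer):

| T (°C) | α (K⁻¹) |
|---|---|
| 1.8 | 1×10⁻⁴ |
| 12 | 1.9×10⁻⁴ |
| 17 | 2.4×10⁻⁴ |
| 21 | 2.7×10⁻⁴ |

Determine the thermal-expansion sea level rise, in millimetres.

Δh ≈ 40 mm

Layer 1 at 21 °C → α = 2.7×10⁻⁴ K⁻¹
Layer 2 at 1.8 °C → α = 1×10⁻⁴ K⁻¹
Layer 1: 2.7×10⁻⁴ × 240 × 0.42 = 0.027216 m
Layer 2: 1×10⁻⁴ × 280 × 0.46 = 0.01288 m
Δh = 0.027216 + 0.01288 = 0.040096 m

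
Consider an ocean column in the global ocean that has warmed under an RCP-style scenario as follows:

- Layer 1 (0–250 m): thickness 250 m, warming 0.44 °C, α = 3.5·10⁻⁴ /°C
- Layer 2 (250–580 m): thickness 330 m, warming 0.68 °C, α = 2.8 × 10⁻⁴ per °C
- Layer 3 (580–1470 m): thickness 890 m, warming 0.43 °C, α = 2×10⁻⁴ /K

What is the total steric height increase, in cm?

Δh ≈ 17.8 cm

250 × 0.44 × 3.5×10⁻⁴ = 0.03850 m
250–580 m: 2.8×10⁻⁴ × 330 × 0.68 = 0.062832 m
580–1470 m: 2×10⁻⁴ × 0.43 × 890 = 0.07654 m
Δh = 0.03850 + 0.062832 + 0.07654 = 0.177872 m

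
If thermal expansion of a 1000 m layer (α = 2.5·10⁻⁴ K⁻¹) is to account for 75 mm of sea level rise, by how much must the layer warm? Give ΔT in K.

ΔT = Δh/(αH) = 0.075 / (2.5×10⁻⁴ × 1000) = 0.3000 K

about 0.300 K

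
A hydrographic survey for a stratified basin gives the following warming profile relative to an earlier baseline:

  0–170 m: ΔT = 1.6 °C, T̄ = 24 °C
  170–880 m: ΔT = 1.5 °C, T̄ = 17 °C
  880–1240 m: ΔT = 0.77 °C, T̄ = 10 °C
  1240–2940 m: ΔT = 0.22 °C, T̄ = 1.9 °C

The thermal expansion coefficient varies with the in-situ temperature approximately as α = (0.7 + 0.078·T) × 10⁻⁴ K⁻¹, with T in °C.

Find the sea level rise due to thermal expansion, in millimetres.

Δh = 358 mm

Layer 1: α = (0.7 + 0.078×24)×10⁻⁴ = 2.572×10⁻⁴ K⁻¹
Layer 2: α = (0.7 + 0.078×17)×10⁻⁴ = 2.026×10⁻⁴ K⁻¹
Layer 3: α = (0.7 + 0.078×10)×10⁻⁴ = 1.48×10⁻⁴ K⁻¹
Layer 4: α = (0.7 + 0.078×1.9)×10⁻⁴ = 0.8482×10⁻⁴ K⁻¹
1.6 × 2.572×10⁻⁴ × 170 = 0.0699584 m
170–880 m: 1.5 × 710 × 2.026×10⁻⁴ = 0.215769 m
880–1240 m: 360 × 0.77 × 1.48×10⁻⁴ = 0.0410256 m
Layer 4: 0.8482×10⁻⁴ × 0.22 × 1700 = 0.03172268 m
Δh = 0.0699584 + 0.215769 + 0.0410256 + 0.03172268 = 0.35847568 m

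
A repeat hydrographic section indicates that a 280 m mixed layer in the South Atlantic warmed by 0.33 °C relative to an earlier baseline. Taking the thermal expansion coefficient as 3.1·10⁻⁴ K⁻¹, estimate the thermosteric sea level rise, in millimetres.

29 mm

Δh = αΔT·H = 3.1×10⁻⁴ × 0.33 × 280 = 0.028644 m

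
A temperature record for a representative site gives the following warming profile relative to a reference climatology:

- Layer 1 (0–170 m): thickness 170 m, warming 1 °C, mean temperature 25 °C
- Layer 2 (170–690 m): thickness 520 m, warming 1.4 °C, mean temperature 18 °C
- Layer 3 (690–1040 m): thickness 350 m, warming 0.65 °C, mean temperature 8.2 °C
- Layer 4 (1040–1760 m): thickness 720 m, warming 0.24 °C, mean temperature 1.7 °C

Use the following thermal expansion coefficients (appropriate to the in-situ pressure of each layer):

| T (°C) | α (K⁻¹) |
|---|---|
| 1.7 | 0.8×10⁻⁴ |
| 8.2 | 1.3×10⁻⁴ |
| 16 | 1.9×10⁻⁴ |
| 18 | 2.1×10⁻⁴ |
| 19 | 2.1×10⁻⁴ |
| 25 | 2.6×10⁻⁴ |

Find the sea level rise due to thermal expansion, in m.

Layer 1 at 25 °C → α = 2.6×10⁻⁴ K⁻¹
Layer 2 at 18 °C → α = 2.1×10⁻⁴ K⁻¹
Layer 3 at 8.2 °C → α = 1.3×10⁻⁴ K⁻¹
Layer 4 at 1.7 °C → α = 0.8×10⁻⁴ K⁻¹
0–170 m: 170 × 2.6×10⁻⁴ × 1 = 0.04420 m
170–690 m: 2.1×10⁻⁴ × 520 × 1.4 = 0.15288 m
690–1040 m: 0.65 × 1.3×10⁻⁴ × 350 = 0.029575 m
Layer 4: 720 × 0.8×10⁻⁴ × 0.24 = 0.013824 m
Δh = 0.04420 + 0.15288 + 0.029575 + 0.013824 = 0.240479 m

Δh ≈ 0.240 m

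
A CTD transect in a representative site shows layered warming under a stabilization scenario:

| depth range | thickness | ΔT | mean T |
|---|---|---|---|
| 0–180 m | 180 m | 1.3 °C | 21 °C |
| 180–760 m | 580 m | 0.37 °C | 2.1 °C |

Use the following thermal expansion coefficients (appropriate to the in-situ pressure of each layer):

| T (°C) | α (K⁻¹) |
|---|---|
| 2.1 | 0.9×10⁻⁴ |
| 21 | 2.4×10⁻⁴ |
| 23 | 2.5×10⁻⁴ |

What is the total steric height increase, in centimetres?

Δh ≈ 7.55 cm

Layer 1 at 21 °C → α = 2.4×10⁻⁴ K⁻¹
Layer 2 at 2.1 °C → α = 0.9×10⁻⁴ K⁻¹
Layer 1: 2.4×10⁻⁴ × 180 × 1.3 = 0.05616 m
580 × 0.37 × 0.9×10⁻⁴ = 0.019314 m
Δh = 0.05616 + 0.019314 = 0.075474 m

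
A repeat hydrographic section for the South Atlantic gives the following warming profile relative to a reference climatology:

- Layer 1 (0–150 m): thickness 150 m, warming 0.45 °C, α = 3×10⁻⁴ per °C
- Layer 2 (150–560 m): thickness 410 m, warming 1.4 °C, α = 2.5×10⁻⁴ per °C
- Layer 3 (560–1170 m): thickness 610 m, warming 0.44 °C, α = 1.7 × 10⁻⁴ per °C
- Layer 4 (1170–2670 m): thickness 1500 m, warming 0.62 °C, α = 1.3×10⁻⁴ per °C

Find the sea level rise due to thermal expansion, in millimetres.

Layer 1: 0.45 × 150 × 3×10⁻⁴ = 0.02025 m
410 × 2.5×10⁻⁴ × 1.4 = 0.14350 m
Layer 3: 0.44 × 1.7×10⁻⁴ × 610 = 0.045628 m
0.62 × 1500 × 1.3×10⁻⁴ = 0.12090 m
Δh = 0.02025 + 0.14350 + 0.045628 + 0.12090 = 0.330278 m

about 330 mm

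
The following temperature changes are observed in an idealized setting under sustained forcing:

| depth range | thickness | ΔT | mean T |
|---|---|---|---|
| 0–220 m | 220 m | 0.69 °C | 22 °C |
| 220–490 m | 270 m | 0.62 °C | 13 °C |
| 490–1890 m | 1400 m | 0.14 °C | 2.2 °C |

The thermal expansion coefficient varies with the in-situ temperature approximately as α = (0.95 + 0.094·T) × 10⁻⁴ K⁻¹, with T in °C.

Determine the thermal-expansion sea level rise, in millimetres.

100 mm

Layer 1: α = (0.95 + 0.094×22)×10⁻⁴ = 3.018×10⁻⁴ K⁻¹
Layer 2: α = (0.95 + 0.094×13)×10⁻⁴ = 2.172×10⁻⁴ K⁻¹
Layer 3: α = (0.95 + 0.094×2.2)×10⁻⁴ = 1.1568×10⁻⁴ K⁻¹
Layer 1: 0.69 × 3.018×10⁻⁴ × 220 = 0.04581324 m
Layer 2: 2.172×10⁻⁴ × 270 × 0.62 = 0.03635928 m
490–1890 m: 1.1568×10⁻⁴ × 0.14 × 1400 = 0.02267328 m
Δh = 0.04581324 + 0.03635928 + 0.02267328 = 0.1048458 m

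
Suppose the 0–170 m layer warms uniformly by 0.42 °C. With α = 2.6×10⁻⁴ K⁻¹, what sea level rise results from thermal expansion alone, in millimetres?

Δh ≈ 19 mm

Δh = αΔT·H = 2.6×10⁻⁴ × 0.42 × 170 = 0.018564 m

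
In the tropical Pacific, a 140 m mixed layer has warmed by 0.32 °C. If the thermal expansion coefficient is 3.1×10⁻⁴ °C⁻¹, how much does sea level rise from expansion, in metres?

Δh = αΔT·H = 3.1×10⁻⁴ × 0.32 × 140 = 0.013888 m

0.0139 m of thermosteric rise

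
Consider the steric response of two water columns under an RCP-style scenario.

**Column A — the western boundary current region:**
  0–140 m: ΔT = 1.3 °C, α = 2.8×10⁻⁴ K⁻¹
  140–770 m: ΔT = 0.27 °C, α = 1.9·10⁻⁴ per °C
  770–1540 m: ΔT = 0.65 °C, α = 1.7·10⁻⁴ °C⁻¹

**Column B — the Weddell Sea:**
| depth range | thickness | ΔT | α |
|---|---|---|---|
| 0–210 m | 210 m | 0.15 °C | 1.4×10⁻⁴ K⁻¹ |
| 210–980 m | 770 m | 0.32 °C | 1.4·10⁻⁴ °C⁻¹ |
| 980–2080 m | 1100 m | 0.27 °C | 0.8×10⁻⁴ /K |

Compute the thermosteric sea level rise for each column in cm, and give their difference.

A 140 × 1.3 × 2.8×10⁻⁴ = 0.05096 m
A Layer 2: 1.9×10⁻⁴ × 630 × 0.27 = 0.032319 m
A 770–1540 m: 1.7×10⁻⁴ × 770 × 0.65 = 0.085085 m
A total: 0.168364 m
B 210 × 0.15 × 1.4×10⁻⁴ = 0.00441 m
B Layer 2: 770 × 1.4×10⁻⁴ × 0.32 = 0.034496 m
B 980–2080 m: 0.8×10⁻⁴ × 1100 × 0.27 = 0.02376 m
B total: 0.062666 m
Difference: 0.168364 − 0.062666 = 0.105698 m

Δh_A ≈ 16.8 cm, Δh_B ≈ 6.27 cm; difference ≈ 10.6 cm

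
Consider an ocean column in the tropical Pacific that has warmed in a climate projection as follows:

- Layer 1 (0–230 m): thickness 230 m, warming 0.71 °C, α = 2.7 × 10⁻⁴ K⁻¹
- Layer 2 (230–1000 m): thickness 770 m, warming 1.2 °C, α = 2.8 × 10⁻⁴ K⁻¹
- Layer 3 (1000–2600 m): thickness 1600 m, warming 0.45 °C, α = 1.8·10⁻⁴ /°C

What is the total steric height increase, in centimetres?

43.2 cm of thermosteric rise

2.7×10⁻⁴ × 230 × 0.71 = 0.044091 m
770 × 1.2 × 2.8×10⁻⁴ = 0.25872 m
1000–2600 m: 1.8×10⁻⁴ × 0.45 × 1600 = 0.12960 m
Δh = 0.044091 + 0.25872 + 0.12960 = 0.432411 m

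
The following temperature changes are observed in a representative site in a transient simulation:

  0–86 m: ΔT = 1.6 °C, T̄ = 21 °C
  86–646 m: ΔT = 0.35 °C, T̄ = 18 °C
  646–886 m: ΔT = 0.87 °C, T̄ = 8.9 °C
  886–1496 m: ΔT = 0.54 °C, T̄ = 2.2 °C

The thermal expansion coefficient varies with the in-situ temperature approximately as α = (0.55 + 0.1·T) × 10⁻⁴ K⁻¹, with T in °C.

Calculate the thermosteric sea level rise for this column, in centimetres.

about 14 cm

Layer 1: α = (0.55 + 0.1×21)×10⁻⁴ = 2.65×10⁻⁴ K⁻¹
Layer 2: α = (0.55 + 0.1×18)×10⁻⁴ = 2.35×10⁻⁴ K⁻¹
Layer 3: α = (0.55 + 0.1×8.9)×10⁻⁴ = 1.44×10⁻⁴ K⁻¹
Layer 4: α = (0.55 + 0.1×2.2)×10⁻⁴ = 0.77×10⁻⁴ K⁻¹
1.6 × 2.65×10⁻⁴ × 86 = 0.036464 m
560 × 2.35×10⁻⁴ × 0.35 = 0.04606 m
646–886 m: 1.44×10⁻⁴ × 0.87 × 240 = 0.0300672 m
886–1496 m: 0.77×10⁻⁴ × 610 × 0.54 = 0.0253638 m
Δh = 0.036464 + 0.04606 + 0.0300672 + 0.0253638 = 0.137955 m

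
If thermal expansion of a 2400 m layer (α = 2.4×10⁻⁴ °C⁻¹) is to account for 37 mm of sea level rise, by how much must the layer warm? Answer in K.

ΔT = Δh/(αH) = 0.037 / (2.4×10⁻⁴ × 2400) ≈ 0.06424 K

ΔT ≈ 0.064 K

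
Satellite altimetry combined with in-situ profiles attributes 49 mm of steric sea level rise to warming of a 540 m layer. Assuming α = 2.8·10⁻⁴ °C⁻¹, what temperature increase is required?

ΔT = Δh/(αH) = 0.049 / (2.8×10⁻⁴ × 540) ≈ 0.3241 °C

about 0.324 °C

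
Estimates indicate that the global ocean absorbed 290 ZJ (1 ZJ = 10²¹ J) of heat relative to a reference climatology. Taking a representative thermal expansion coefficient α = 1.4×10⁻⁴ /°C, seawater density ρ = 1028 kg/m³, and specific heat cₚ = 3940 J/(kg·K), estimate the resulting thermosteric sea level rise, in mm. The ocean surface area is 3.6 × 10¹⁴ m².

Per unit area: Q = 290×10²¹ / (3.6×10¹⁴) ≈ 8.056×10⁸ J/m²
Δh = αQ/(ρcₚ) = 1.4×10⁻⁴ × 8.056×10⁸ / (1028 × 3940) ≈ 0.027846 m

about 28 mm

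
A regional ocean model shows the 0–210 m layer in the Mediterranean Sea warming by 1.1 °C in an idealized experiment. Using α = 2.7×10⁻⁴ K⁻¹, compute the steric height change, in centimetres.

Δh = αΔT·H = 2.7×10⁻⁴ × 1.1 × 210 = 0.06237 m

Δh ≈ 6.2 cm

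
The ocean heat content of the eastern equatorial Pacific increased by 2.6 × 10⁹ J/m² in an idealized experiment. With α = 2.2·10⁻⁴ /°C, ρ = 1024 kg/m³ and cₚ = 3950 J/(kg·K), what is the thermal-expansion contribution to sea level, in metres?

Δh = αQ/(ρcₚ) = 2.2×10⁻⁴ × 2.6×10⁹ / (1024 × 3950) ≈ 0.14142 m

0.14 m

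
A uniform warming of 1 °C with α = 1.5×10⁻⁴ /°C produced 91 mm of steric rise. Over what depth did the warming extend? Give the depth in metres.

about 607 m

H = Δh/(αΔT) = 0.091 / (1.5×10⁻⁴ × 1) ≈ 606.7 m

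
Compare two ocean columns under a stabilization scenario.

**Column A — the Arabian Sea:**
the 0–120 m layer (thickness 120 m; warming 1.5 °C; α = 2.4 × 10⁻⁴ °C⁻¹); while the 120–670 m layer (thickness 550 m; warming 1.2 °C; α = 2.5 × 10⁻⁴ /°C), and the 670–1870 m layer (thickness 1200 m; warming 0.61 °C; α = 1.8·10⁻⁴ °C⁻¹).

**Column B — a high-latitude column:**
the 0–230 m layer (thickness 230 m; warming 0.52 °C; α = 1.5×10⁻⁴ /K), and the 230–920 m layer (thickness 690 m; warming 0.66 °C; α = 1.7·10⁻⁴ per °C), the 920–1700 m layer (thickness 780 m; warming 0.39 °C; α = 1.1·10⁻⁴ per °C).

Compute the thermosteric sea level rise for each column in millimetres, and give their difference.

A 2.4×10⁻⁴ × 120 × 1.5 = 0.04320 m
A 1.2 × 550 × 2.5×10⁻⁴ = 0.16500 m
A 670–1870 m: 1200 × 1.8×10⁻⁴ × 0.61 = 0.13176 m
A total: 0.33996 m
B 0–230 m: 1.5×10⁻⁴ × 230 × 0.52 = 0.01794 m
B 0.66 × 1.7×10⁻⁴ × 690 = 0.077418 m
B 920–1700 m: 780 × 1.1×10⁻⁴ × 0.39 = 0.033462 m
B total: 0.12882 m
Difference: 0.33996 − 0.12882 = 0.21114 m

A: 340 mm; B: 130 mm; difference 210 mm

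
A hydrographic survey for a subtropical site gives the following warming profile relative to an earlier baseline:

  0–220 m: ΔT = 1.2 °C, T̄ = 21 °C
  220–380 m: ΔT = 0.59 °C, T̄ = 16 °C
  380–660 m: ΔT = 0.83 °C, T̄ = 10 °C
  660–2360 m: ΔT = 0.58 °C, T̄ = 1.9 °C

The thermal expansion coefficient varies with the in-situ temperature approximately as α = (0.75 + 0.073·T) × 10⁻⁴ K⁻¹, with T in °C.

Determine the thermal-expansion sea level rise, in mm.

200 mm of thermosteric rise

Layer 1: α = (0.75 + 0.073×21)×10⁻⁴ = 2.283×10⁻⁴ K⁻¹
Layer 2: α = (0.75 + 0.073×16)×10⁻⁴ = 1.918×10⁻⁴ K⁻¹
Layer 3: α = (0.75 + 0.073×10)×10⁻⁴ = 1.48×10⁻⁴ K⁻¹
Layer 4: α = (0.75 + 0.073×1.9)×10⁻⁴ = 0.8887×10⁻⁴ K⁻¹
0–220 m: 220 × 1.2 × 2.283×10⁻⁴ = 0.0602712 m
220–380 m: 0.59 × 1.918×10⁻⁴ × 160 = 0.01810592 m
380–660 m: 280 × 1.48×10⁻⁴ × 0.83 = 0.0343952 m
Layer 4: 0.58 × 0.8887×10⁻⁴ × 1700 = 0.08762582 m
Δh = 0.0602712 + 0.01810592 + 0.0343952 + 0.08762582 = 0.20039814 m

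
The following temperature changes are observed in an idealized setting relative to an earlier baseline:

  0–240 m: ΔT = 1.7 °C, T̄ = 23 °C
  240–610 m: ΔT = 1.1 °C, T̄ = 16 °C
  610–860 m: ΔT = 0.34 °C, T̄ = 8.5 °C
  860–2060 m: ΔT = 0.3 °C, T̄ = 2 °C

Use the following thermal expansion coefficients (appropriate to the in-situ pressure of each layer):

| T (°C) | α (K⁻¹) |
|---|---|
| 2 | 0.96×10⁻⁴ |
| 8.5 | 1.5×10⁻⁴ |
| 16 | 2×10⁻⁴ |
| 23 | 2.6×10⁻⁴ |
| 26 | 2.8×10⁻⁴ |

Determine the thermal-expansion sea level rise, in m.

Layer 1 at 23 °C → α = 2.6×10⁻⁴ K⁻¹
Layer 2 at 16 °C → α = 2×10⁻⁴ K⁻¹
Layer 3 at 8.5 °C → α = 1.5×10⁻⁴ K⁻¹
Layer 4 at 2 °C → α = 0.96×10⁻⁴ K⁻¹
1.7 × 240 × 2.6×10⁻⁴ = 0.10608 m
Layer 2: 370 × 2×10⁻⁴ × 1.1 = 0.08140 m
Layer 3: 0.34 × 250 × 1.5×10⁻⁴ = 0.01275 m
0.3 × 1200 × 0.96×10⁻⁴ = 0.03456 m
Δh = 0.10608 + 0.08140 + 0.01275 + 0.03456 = 0.23479 m

about 0.235 m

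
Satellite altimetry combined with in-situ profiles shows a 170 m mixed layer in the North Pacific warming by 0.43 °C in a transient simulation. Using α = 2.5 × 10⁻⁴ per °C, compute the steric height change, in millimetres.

Δh = αΔT·H = 2.5×10⁻⁴ × 0.43 × 170 = 0.018275 m

about 18.3 mm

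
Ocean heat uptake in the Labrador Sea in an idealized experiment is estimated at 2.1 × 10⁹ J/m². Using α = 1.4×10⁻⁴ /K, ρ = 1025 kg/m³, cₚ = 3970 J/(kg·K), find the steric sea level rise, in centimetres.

Δh = αQ/(ρcₚ) = 1.4×10⁻⁴ × 2.1×10⁹ / (1025 × 3970) ≈ 0.072249 m

Δh ≈ 7.22 cm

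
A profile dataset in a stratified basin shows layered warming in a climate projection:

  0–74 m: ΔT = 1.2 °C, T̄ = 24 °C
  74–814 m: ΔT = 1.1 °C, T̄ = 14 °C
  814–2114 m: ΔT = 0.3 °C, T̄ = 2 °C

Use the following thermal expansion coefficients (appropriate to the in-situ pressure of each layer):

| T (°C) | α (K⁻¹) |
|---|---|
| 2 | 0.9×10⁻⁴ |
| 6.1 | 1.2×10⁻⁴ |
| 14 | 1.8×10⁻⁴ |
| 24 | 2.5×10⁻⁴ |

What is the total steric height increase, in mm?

about 200 mm

Layer 1 at 24 °C → α = 2.5×10⁻⁴ K⁻¹
Layer 2 at 14 °C → α = 1.8×10⁻⁴ K⁻¹
Layer 3 at 2 °C → α = 0.9×10⁻⁴ K⁻¹
Layer 1: 74 × 1.2 × 2.5×10⁻⁴ = 0.02220 m
1.8×10⁻⁴ × 740 × 1.1 = 0.14652 m
0.9×10⁻⁴ × 1300 × 0.3 = 0.03510 m
Δh = 0.02220 + 0.14652 + 0.03510 = 0.20382 m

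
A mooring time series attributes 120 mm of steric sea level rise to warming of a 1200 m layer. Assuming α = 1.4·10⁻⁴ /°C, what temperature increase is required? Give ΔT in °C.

0.71 °C

ΔT = Δh/(αH) = 0.12 / (1.4×10⁻⁴ × 1200) ≈ 0.7143 °C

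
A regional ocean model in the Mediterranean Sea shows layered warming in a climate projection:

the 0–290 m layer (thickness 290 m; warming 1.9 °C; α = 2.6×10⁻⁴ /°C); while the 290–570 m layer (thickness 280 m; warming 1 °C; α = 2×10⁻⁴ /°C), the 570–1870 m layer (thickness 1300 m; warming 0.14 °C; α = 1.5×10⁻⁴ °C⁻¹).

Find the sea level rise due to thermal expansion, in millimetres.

about 227 mm

0–290 m: 1.9 × 2.6×10⁻⁴ × 290 = 0.14326 m
Layer 2: 1 × 2×10⁻⁴ × 280 = 0.05600 m
570–1870 m: 0.14 × 1300 × 1.5×10⁻⁴ = 0.02730 m
Δh = 0.14326 + 0.05600 + 0.02730 = 0.22656 m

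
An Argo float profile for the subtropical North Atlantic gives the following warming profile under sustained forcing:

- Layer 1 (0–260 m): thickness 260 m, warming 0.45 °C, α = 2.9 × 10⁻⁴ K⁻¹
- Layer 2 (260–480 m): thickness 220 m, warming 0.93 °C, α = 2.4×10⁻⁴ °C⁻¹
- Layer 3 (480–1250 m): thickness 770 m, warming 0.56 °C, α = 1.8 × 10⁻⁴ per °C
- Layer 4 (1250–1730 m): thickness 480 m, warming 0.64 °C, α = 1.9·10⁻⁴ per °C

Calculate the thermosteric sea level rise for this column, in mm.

0.45 × 260 × 2.9×10⁻⁴ = 0.03393 m
260–480 m: 220 × 0.93 × 2.4×10⁻⁴ = 0.049104 m
1.8×10⁻⁴ × 770 × 0.56 = 0.077616 m
Layer 4: 480 × 0.64 × 1.9×10⁻⁴ = 0.058368 m
Δh = 0.03393 + 0.049104 + 0.077616 + 0.058368 = 0.219018 m ≈ 220 mm

about 220 mm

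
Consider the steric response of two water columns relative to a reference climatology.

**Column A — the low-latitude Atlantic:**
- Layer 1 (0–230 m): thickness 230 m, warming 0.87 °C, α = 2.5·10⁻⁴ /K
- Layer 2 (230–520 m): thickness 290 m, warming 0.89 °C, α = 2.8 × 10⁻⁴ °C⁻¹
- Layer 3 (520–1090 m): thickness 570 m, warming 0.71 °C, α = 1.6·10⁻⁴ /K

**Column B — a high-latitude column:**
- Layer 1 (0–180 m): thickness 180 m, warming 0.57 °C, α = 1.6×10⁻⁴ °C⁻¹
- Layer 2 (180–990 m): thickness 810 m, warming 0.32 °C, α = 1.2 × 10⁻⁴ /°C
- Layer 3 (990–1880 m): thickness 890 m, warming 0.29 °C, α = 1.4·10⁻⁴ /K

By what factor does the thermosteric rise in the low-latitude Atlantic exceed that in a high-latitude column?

A Layer 1: 2.5×10⁻⁴ × 0.87 × 230 = 0.050025 m
A 0.89 × 2.8×10⁻⁴ × 290 = 0.072268 m
A Layer 3: 1.6×10⁻⁴ × 0.71 × 570 = 0.064752 m
A total: 0.187045 m
B 1.6×10⁻⁴ × 0.57 × 180 = 0.016416 m
B Layer 2: 0.32 × 1.2×10⁻⁴ × 810 = 0.031104 m
B 990–1880 m: 1.4×10⁻⁴ × 890 × 0.29 = 0.036134 m
B total: 0.083654 m
Ratio: 0.187045 / 0.083654 ≈ 2.236

a factor of 2.2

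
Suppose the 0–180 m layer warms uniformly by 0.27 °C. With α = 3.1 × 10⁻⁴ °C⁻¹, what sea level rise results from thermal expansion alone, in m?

Δh = αΔT·H = 3.1×10⁻⁴ × 0.27 × 180 = 0.015066 m

Δh ≈ 0.0151 m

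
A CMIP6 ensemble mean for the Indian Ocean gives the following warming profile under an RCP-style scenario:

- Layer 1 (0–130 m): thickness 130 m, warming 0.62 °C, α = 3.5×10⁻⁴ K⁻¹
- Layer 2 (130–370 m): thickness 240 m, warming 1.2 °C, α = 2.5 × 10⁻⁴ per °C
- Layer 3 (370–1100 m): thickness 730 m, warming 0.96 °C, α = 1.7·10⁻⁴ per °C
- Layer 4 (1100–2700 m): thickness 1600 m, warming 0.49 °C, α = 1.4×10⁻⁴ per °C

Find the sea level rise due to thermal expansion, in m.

0–130 m: 0.62 × 3.5×10⁻⁴ × 130 = 0.02821 m
130–370 m: 1.2 × 2.5×10⁻⁴ × 240 = 0.07200 m
0.96 × 1.7×10⁻⁴ × 730 = 0.119136 m
1100–2700 m: 0.49 × 1.4×10⁻⁴ × 1600 = 0.10976 m
Δh = 0.02821 + 0.07200 + 0.119136 + 0.10976 = 0.329106 m

Δh ≈ 0.329 m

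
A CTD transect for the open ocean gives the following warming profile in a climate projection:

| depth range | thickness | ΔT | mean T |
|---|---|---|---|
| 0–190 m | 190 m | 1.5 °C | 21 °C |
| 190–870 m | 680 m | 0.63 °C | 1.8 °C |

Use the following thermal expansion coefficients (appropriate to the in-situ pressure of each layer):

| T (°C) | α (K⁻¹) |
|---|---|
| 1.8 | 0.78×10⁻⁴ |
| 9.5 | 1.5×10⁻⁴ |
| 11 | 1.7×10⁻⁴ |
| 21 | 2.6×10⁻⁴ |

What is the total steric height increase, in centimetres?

Δh ≈ 10.8 cm

Layer 1 at 21 °C → α = 2.6×10⁻⁴ K⁻¹
Layer 2 at 1.8 °C → α = 0.78×10⁻⁴ K⁻¹
Layer 1: 2.6×10⁻⁴ × 190 × 1.5 = 0.07410 m
190–870 m: 0.63 × 0.78×10⁻⁴ × 680 = 0.0334152 m
Δh = 0.07410 + 0.0334152 = 0.1075152 m ≈ 10.8 cm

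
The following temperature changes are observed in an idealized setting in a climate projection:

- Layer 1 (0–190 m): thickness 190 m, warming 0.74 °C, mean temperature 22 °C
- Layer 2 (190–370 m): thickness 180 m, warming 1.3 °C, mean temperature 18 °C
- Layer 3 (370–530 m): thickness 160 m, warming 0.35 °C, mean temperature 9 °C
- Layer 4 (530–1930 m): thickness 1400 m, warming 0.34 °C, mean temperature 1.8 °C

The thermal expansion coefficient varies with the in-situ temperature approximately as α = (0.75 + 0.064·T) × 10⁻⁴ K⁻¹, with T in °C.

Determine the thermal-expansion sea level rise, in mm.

Layer 1: α = (0.75 + 0.064×22)×10⁻⁴ = 2.158×10⁻⁴ K⁻¹
Layer 2: α = (0.75 + 0.064×18)×10⁻⁴ = 1.902×10⁻⁴ K⁻¹
Layer 3: α = (0.75 + 0.064×9)×10⁻⁴ = 1.326×10⁻⁴ K⁻¹
Layer 4: α = (0.75 + 0.064×1.8)×10⁻⁴ = 0.8652×10⁻⁴ K⁻¹
Layer 1: 2.158×10⁻⁴ × 0.74 × 190 = 0.03034148 m
1.3 × 180 × 1.902×10⁻⁴ = 0.0445068 m
370–530 m: 0.35 × 160 × 1.326×10⁻⁴ = 0.0074256 m
1400 × 0.34 × 0.8652×10⁻⁴ = 0.04118352 m
Δh = 0.03034148 + 0.0445068 + 0.0074256 + 0.04118352 = 0.1234574 m ≈ 120 mm

Δh ≈ 120 mm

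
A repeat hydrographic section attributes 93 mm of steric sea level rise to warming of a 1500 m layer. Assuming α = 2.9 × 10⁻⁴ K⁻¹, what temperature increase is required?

ΔT = Δh/(αH) = 0.093 / (2.9×10⁻⁴ × 1500) ≈ 0.2138 °C

ΔT ≈ 0.21 °C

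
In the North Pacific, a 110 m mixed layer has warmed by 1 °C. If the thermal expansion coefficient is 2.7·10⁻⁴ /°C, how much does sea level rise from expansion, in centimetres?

Δh = αΔT·H = 2.7×10⁻⁴ × 1 × 110 = 0.02970 m

3.0 cm of thermosteric rise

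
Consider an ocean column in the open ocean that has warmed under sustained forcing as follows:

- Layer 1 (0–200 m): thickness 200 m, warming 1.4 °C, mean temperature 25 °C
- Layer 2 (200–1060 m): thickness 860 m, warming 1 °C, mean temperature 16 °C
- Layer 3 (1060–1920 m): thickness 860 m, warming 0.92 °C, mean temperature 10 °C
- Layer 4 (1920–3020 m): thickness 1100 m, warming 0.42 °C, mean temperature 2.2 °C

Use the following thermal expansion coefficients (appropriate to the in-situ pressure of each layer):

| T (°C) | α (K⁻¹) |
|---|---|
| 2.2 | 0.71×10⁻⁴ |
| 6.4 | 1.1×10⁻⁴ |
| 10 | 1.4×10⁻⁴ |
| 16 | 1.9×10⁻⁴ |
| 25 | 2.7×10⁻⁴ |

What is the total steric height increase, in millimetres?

Layer 1 at 25 °C → α = 2.7×10⁻⁴ K⁻¹
Layer 2 at 16 °C → α = 1.9×10⁻⁴ K⁻¹
Layer 3 at 10 °C → α = 1.4×10⁻⁴ K⁻¹
Layer 4 at 2.2 °C → α = 0.71×10⁻⁴ K⁻¹
1.4 × 200 × 2.7×10⁻⁴ = 0.07560 m
Layer 2: 1 × 860 × 1.9×10⁻⁴ = 0.16340 m
1060–1920 m: 860 × 0.92 × 1.4×10⁻⁴ = 0.110768 m
1100 × 0.71×10⁻⁴ × 0.42 = 0.032802 m
Δh = 0.07560 + 0.16340 + 0.110768 + 0.032802 = 0.38257 m

Δh ≈ 380 mm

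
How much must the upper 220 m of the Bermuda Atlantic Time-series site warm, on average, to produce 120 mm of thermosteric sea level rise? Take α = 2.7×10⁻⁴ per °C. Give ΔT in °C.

ΔT ≈ 2.02 °C

ΔT = Δh/(αH) = 0.12 / (2.7×10⁻⁴ × 220) ≈ 2.020 °C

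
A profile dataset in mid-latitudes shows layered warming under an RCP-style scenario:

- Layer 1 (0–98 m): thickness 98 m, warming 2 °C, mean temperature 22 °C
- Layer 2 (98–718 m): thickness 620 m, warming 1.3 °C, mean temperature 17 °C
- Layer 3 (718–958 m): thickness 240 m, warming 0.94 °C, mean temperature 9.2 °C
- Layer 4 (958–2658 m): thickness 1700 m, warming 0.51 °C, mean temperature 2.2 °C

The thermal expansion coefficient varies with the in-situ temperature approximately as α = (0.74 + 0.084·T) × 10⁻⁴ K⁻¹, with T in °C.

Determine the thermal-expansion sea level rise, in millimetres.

Δh ≈ 340 mm

Layer 1: α = (0.74 + 0.084×22)×10⁻⁴ = 2.588×10⁻⁴ K⁻¹
Layer 2: α = (0.74 + 0.084×17)×10⁻⁴ = 2.168×10⁻⁴ K⁻¹
Layer 3: α = (0.74 + 0.084×9.2)×10⁻⁴ = 1.5128×10⁻⁴ K⁻¹
Layer 4: α = (0.74 + 0.084×2.2)×10⁻⁴ = 0.9248×10⁻⁴ K⁻¹
0–98 m: 2.588×10⁻⁴ × 98 × 2 = 0.0507248 m
1.3 × 2.168×10⁻⁴ × 620 = 0.1747408 m
Layer 3: 240 × 0.94 × 1.5128×10⁻⁴ = 0.034128768 m
958–2658 m: 0.9248×10⁻⁴ × 1700 × 0.51 = 0.08018016 m
Δh = 0.0507248 + 0.1747408 + 0.034128768 + 0.08018016 = 0.339774528 m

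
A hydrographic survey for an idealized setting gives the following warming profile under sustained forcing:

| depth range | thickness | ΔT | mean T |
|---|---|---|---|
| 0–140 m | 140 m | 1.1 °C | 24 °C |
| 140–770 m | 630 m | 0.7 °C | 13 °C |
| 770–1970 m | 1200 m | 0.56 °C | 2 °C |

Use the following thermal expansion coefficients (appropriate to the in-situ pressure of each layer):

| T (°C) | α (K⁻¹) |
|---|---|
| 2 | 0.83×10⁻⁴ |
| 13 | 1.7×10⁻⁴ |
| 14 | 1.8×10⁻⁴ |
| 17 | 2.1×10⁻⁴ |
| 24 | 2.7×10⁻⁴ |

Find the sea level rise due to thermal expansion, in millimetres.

Δh = 170 mm

Layer 1 at 24 °C → α = 2.7×10⁻⁴ K⁻¹
Layer 2 at 13 °C → α = 1.7×10⁻⁴ K⁻¹
Layer 3 at 2 °C → α = 0.83×10⁻⁴ K⁻¹
2.7×10⁻⁴ × 1.1 × 140 = 0.04158 m
630 × 0.7 × 1.7×10⁻⁴ = 0.07497 m
1200 × 0.56 × 0.83×10⁻⁴ = 0.055776 m
Δh = 0.04158 + 0.07497 + 0.055776 = 0.172326 m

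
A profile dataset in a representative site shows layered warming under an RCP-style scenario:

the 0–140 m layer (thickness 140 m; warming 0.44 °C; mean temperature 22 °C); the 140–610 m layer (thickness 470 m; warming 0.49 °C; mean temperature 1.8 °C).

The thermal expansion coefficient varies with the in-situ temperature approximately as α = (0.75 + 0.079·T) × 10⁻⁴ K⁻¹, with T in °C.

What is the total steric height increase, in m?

Layer 1: α = (0.75 + 0.079×22)×10⁻⁴ = 2.488×10⁻⁴ K⁻¹
Layer 2: α = (0.75 + 0.079×1.8)×10⁻⁴ = 0.8922×10⁻⁴ K⁻¹
Layer 1: 140 × 2.488×10⁻⁴ × 0.44 = 0.01532608 m
0.49 × 470 × 0.8922×10⁻⁴ = 0.020547366 m
Δh = 0.01532608 + 0.020547366 = 0.035873446 m

Δh ≈ 0.036 m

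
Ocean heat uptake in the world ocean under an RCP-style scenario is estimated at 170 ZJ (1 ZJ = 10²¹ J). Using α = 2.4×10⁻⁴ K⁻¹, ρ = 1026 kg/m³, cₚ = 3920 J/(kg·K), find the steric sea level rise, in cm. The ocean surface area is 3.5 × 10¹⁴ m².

Per unit area: Q = 170×10²¹ / (3.5×10¹⁴) ≈ 4.857×10⁸ J/m²
Δh = αQ/(ρcₚ) = 2.4×10⁻⁴ × 4.857×10⁸ / (1026 × 3920) ≈ 0.028983 m

2.9 cm of thermosteric rise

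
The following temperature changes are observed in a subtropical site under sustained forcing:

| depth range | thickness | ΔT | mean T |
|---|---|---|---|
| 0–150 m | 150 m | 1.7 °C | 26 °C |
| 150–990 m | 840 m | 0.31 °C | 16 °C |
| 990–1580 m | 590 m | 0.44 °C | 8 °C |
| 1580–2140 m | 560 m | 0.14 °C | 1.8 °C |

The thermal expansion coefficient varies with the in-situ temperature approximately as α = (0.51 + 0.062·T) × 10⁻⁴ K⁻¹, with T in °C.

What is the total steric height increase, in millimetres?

Layer 1: α = (0.51 + 0.062×26)×10⁻⁴ = 2.122×10⁻⁴ K⁻¹
Layer 2: α = (0.51 + 0.062×16)×10⁻⁴ = 1.502×10⁻⁴ K⁻¹
Layer 3: α = (0.51 + 0.062×8)×10⁻⁴ = 1.006×10⁻⁴ K⁻¹
Layer 4: α = (0.51 + 0.062×1.8)×10⁻⁴ = 0.6216×10⁻⁴ K⁻¹
0–150 m: 150 × 2.122×10⁻⁴ × 1.7 = 0.054111 m
150–990 m: 1.502×10⁻⁴ × 0.31 × 840 = 0.03911208 m
0.44 × 1.006×10⁻⁴ × 590 = 0.02611576 m
1580–2140 m: 0.14 × 560 × 0.6216×10⁻⁴ = 0.004873344 m
Δh = 0.054111 + 0.03911208 + 0.02611576 + 0.004873344 = 0.124212184 m

Δh ≈ 124 mm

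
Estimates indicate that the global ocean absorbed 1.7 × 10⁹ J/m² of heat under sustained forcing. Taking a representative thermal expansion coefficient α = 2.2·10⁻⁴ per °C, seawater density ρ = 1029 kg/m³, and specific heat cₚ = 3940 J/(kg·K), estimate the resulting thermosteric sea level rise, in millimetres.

Δh = αQ/(ρcₚ) = 2.2×10⁻⁴ × 1.7×10⁹ / (1029 × 3940) ≈ 0.092249 m

about 92.2 mm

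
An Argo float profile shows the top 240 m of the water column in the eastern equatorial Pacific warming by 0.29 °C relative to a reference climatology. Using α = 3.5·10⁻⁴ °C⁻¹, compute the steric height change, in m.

Δh ≈ 0.024 m

Δh = αΔT·H = 3.5×10⁻⁴ × 0.29 × 240 = 0.02436 m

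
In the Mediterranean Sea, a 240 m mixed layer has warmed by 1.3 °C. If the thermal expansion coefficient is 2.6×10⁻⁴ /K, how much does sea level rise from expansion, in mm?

Δh = αΔT·H = 2.6×10⁻⁴ × 1.3 × 240 = 0.08112 m

81.1 mm of thermosteric rise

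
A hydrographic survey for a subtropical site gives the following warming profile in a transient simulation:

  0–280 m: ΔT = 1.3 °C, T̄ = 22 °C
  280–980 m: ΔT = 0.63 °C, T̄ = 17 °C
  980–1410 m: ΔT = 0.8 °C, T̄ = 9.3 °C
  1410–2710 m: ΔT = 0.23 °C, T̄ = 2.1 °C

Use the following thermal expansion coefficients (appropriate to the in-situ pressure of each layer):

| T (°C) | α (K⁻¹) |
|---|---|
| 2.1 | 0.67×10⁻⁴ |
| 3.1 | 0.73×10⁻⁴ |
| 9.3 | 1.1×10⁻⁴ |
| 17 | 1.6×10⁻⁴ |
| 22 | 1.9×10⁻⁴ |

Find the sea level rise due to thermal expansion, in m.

Layer 1 at 22 °C → α = 1.9×10⁻⁴ K⁻¹
Layer 2 at 17 °C → α = 1.6×10⁻⁴ K⁻¹
Layer 3 at 9.3 °C → α = 1.1×10⁻⁴ K⁻¹
Layer 4 at 2.1 °C → α = 0.67×10⁻⁴ K⁻¹
0–280 m: 1.9×10⁻⁴ × 280 × 1.3 = 0.06916 m
280–980 m: 0.63 × 1.6×10⁻⁴ × 700 = 0.07056 m
Layer 3: 0.8 × 1.1×10⁻⁴ × 430 = 0.03784 m
0.67×10⁻⁴ × 0.23 × 1300 = 0.020033 m
Δh = 0.06916 + 0.07056 + 0.03784 + 0.020033 = 0.197593 m

Δh = 0.198 m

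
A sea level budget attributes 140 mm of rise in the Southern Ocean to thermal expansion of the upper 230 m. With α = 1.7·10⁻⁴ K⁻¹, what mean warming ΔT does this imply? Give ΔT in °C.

ΔT = Δh/(αH) = 0.14 / (1.7×10⁻⁴ × 230) ≈ 3.581 °C

3.6 °C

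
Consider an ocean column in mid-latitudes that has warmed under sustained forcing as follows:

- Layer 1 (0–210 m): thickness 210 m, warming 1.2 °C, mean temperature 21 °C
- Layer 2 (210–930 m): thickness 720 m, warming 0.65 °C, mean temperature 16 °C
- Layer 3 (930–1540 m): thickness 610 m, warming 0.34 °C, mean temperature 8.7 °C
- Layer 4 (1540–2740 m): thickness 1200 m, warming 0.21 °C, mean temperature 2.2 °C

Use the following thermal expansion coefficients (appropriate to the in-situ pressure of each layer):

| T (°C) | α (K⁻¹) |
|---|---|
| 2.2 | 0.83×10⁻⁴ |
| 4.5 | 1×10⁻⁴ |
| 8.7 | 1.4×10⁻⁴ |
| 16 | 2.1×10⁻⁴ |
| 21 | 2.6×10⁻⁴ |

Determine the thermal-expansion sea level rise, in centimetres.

Layer 1 at 21 °C → α = 2.6×10⁻⁴ K⁻¹
Layer 2 at 16 °C → α = 2.1×10⁻⁴ K⁻¹
Layer 3 at 8.7 °C → α = 1.4×10⁻⁴ K⁻¹
Layer 4 at 2.2 °C → α = 0.83×10⁻⁴ K⁻¹
Layer 1: 2.6×10⁻⁴ × 210 × 1.2 = 0.06552 m
210–930 m: 720 × 2.1×10⁻⁴ × 0.65 = 0.09828 m
610 × 1.4×10⁻⁴ × 0.34 = 0.029036 m
Layer 4: 1200 × 0.21 × 0.83×10⁻⁴ = 0.020916 m
Δh = 0.06552 + 0.09828 + 0.029036 + 0.020916 = 0.213752 m

about 21 cm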